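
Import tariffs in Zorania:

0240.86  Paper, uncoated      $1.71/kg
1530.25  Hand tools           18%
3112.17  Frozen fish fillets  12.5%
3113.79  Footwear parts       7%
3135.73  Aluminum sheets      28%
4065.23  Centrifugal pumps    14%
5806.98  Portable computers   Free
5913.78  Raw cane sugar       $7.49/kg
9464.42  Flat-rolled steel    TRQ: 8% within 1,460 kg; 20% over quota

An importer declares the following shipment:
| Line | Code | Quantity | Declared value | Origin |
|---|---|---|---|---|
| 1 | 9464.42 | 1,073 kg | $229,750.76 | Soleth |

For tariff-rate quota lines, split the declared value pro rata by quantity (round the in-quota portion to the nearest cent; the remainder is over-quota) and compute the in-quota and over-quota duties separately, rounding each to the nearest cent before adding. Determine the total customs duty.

Line 1 (9464.42, Soleth, 1,073 kg, $229,750.76):
Code 9464.42 is under a tariff-rate quota (threshold 1,460 kg). Quantity 1,073 kg is within the quota, so the in-quota rate 8% applies to the full value.
Duty = $229,750.76 × 8% = $18,380.06.

$18,380.06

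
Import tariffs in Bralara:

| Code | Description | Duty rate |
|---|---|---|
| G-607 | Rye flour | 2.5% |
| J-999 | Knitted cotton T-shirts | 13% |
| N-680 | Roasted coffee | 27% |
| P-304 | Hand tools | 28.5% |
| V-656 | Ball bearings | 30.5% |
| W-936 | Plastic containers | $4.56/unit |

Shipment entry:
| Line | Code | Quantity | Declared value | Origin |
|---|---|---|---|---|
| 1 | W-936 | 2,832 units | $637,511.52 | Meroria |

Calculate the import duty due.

$12,913.92

Line 1 (W-936, Meroria, 2,832 units, $637,511.52):
Base rate for W-936 is $4.56/unit.
Duty = 2,832 × $4.56 = $12,913.92.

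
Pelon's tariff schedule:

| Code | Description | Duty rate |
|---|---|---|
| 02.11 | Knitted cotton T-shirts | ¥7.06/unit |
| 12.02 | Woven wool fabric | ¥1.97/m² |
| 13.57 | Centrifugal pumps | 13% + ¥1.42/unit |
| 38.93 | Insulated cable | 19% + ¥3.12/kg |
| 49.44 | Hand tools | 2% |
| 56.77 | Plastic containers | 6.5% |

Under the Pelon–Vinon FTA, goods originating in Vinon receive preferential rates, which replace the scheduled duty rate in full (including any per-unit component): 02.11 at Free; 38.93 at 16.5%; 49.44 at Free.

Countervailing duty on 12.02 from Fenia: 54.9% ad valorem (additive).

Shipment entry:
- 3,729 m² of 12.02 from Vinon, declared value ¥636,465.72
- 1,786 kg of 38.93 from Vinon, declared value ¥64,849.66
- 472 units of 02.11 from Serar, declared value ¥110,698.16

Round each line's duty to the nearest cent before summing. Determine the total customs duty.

Line 1 (12.02, Vinon, 3,729 m², ¥636,465.72):
Base rate for 12.02 is ¥1.97/m².
Origin Vinon is the FTA partner but 12.02 is not on the preference list; base rate stands.
The additional-duty order on 12.02 targets Fenia, not Vinon; it does not apply.
Duty = 3,729 × ¥1.97 = ¥7,346.13.
Line 2 (38.93, Vinon, 1,786 kg, ¥64,849.66):
Base rate for 38.93 is 19% + ¥3.12/kg.
Origin Vinon qualifies under the Pelon–Vinon agreement and 38.93 is covered: preferential rate 16.5% applies instead.
Duty = ¥64,849.66 × 16.5% = ¥10,700.19.
Line 3 (02.11, Serar, 472 units, ¥110,698.16):
Base rate for 02.11 is ¥7.06/unit.
02.11 has an FTA preferential rate, but origin Serar is not Vinon; base rate stands.
Duty = 472 × ¥7.06 = ¥3,332.32.
Total = ¥7,346.13 + ¥10,700.19 + ¥3,332.32 = ¥21,378.64.

¥21,378.64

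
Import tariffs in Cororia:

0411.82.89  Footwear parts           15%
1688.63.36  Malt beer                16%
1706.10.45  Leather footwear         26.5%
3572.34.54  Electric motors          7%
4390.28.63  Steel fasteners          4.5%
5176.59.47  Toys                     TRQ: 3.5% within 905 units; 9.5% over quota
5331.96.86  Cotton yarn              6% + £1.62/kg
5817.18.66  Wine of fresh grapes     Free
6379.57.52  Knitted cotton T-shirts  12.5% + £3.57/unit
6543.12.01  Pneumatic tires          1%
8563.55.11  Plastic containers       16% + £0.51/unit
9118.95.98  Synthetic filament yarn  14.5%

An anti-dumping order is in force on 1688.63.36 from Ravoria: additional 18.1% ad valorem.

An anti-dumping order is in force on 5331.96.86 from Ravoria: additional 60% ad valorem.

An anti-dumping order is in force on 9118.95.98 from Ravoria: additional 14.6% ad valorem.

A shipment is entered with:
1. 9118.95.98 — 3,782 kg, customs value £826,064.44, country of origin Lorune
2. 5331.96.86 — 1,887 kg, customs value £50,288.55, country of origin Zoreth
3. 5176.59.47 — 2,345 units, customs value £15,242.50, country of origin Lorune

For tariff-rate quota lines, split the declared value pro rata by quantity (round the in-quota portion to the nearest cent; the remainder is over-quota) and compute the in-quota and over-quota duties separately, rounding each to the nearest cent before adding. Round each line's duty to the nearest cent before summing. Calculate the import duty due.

£126,948.68

Line 1 (9118.95.98, Lorune, 3,782 kg, £826,064.44):
Base rate for 9118.95.98 is 14.5%.
The additional-duty order on 9118.95.98 targets Ravoria, not Lorune; it does not apply.
Duty = £826,064.44 × 14.5% = £119,779.34.
Line 2 (5331.96.86, Zoreth, 1,887 kg, £50,288.55):
Base rate for 5331.96.86 is 6% + £1.62/kg.
The additional-duty order on 5331.96.86 targets Ravoria, not Zoreth; it does not apply.
Duty = £50,288.55 × 6% + 1,887 × £1.62 = £6,074.25.
Line 3 (5176.59.47, Lorune, 2,345 units, £15,242.50):
Code 5176.59.47 is under a tariff-rate quota (threshold 905 units). In-quota: 905 units at 3.5%; over-quota: 1,440 units at 9.5%.
Pro-rata value split: in-quota = £15,242.50 × 905/2,345 = £5,882.50; over-quota = £15,242.50 − £5,882.50 = £9,360.00.
In-quota duty = £5,882.50 × 3.5% = £205.89. Over-quota duty = £9,360.00 × 9.5% = £889.20.
Line duty = £205.89 + £889.20 = £1,095.09.
Total = £119,779.34 + £6,074.25 + £1,095.09 = £126,948.68.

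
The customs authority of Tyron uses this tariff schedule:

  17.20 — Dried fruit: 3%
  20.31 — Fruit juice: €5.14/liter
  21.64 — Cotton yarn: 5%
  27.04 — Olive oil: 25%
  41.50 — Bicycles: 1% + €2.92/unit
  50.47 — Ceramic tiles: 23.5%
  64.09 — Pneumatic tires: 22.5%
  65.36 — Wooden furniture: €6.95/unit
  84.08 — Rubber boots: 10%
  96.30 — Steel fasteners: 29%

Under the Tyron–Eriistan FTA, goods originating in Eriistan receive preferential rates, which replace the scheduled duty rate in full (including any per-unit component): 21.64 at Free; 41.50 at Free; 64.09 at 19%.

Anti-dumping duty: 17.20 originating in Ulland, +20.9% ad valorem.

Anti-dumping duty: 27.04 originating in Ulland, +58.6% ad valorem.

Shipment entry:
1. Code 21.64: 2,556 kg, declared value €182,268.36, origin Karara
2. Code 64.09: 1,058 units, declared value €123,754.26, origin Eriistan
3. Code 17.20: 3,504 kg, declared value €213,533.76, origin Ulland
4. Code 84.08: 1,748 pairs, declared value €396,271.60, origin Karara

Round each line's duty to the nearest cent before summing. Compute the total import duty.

€123,288.46

Line 1 (21.64, Karara, 2,556 kg, €182,268.36):
Base rate for 21.64 is 5%.
21.64 has an FTA preferential rate, but origin Karara is not Eriistan; base rate stands.
Duty = €182,268.36 × 5% = €9,113.42.
Line 2 (64.09, Eriistan, 1,058 units, €123,754.26):
Base rate for 64.09 is 22.5%.
Origin Eriistan qualifies under the Tyron–Eriistan agreement and 64.09 is covered: preferential rate 19% applies instead.
Duty = €123,754.26 × 19% = €23,513.31.
Line 3 (17.20, Ulland, 3,504 kg, €213,533.76):
Base rate for 17.20 is 3%.
Additional duty on 17.20 from Ulland: +20.9%. Applied ad valorem rate: 3% + 20.9% = 23.9%.
Duty = €213,533.76 × 23.9% = €51,034.57.
Line 4 (84.08, Karara, 1,748 pairs, €396,271.60):
Base rate for 84.08 is 10%.
Duty = €396,271.60 × 10% = €39,627.16.
Total = €9,113.42 + €23,513.31 + €51,034.57 + €39,627.16 = €123,288.46.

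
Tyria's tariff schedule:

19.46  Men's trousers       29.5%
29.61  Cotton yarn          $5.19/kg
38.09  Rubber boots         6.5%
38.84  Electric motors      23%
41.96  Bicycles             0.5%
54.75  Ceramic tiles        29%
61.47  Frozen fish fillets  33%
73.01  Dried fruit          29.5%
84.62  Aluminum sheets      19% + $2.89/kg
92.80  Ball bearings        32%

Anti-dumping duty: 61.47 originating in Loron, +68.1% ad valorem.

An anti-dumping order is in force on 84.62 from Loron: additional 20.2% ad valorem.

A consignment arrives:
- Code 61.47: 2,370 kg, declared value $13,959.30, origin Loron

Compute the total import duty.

$14,112.85

Line 1 (61.47, Loron, 2,370 kg, $13,959.30):
Base rate for 61.47 is 33%.
Additional duty on 61.47 from Loron: +68.1%. Applied ad valorem rate: 33% + 68.1% = 101.1%.
Duty = $13,959.30 × 101.1% = $14,112.85.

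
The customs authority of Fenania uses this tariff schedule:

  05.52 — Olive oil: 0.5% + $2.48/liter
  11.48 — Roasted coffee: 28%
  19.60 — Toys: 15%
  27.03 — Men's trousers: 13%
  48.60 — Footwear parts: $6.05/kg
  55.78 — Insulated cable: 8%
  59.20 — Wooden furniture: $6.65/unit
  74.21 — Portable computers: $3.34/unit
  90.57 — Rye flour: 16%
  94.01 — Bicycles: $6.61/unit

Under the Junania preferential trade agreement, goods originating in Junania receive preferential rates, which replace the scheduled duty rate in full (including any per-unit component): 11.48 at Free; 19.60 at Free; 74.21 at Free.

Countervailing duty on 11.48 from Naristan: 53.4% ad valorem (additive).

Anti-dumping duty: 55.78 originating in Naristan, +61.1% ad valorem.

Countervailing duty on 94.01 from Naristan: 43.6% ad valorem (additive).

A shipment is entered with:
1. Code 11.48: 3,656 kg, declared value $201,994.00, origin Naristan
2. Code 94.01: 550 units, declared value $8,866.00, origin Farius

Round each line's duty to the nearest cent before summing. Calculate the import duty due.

Line 1 (11.48, Naristan, 3,656 kg, $201,994.00):
Base rate for 11.48 is 28%.
11.48 has an FTA preferential rate, but origin Naristan is not Junania; base rate stands.
Additional duty on 11.48 from Naristan: +53.4%. Applied ad valorem rate: 28% + 53.4% = 81.4%.
Duty = $201,994.00 × 81.4% = $164,423.12.
Line 2 (94.01, Farius, 550 units, $8,866.00):
Base rate for 94.01 is $6.61/unit.
The additional-duty order on 94.01 targets Naristan, not Farius; it does not apply.
Duty = 550 × $6.61 = $3,635.50.
Total = $164,423.12 + $3,635.50 = $168,058.62.

$168,058.62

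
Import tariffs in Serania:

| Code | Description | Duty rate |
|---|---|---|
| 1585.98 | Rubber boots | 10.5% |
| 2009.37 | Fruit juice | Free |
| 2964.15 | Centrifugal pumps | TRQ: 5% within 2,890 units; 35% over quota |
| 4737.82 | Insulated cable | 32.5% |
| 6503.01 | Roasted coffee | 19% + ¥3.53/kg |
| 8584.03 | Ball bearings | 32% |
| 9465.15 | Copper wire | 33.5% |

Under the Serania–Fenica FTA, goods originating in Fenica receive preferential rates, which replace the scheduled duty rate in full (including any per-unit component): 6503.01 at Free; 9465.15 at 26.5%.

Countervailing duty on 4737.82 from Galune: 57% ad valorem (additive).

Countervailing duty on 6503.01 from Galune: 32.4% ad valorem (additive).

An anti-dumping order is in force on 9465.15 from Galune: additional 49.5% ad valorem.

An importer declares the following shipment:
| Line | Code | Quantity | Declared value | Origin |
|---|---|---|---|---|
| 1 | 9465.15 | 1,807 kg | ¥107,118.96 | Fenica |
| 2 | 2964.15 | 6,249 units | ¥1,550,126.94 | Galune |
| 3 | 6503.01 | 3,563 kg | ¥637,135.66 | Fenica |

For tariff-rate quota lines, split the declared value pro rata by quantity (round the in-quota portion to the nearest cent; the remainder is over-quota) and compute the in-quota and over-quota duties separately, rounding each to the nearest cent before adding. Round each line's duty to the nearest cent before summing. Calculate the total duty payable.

Line 1 (9465.15, Fenica, 1,807 kg, ¥107,118.96):
Base rate for 9465.15 is 33.5%.
Origin Fenica qualifies under the Serania–Fenica agreement and 9465.15 is covered: preferential rate 26.5% applies instead.
The additional-duty order on 9465.15 targets Galune, not Fenica; it does not apply.
Duty = ¥107,118.96 × 26.5% = ¥28,386.52.
Line 2 (2964.15, Galune, 6,249 units, ¥1,550,126.94):
Code 2964.15 is under a tariff-rate quota (threshold 2,890 units). In-quota: 2,890 units at 5%; over-quota: 3,359 units at 35%.
Pro-rata value split: in-quota = ¥1,550,126.94 × 2,890/6,249 = ¥716,893.40; over-quota = ¥1,550,126.94 − ¥716,893.40 = ¥833,233.54.
In-quota duty = ¥716,893.40 × 5% = ¥35,844.67. Over-quota duty = ¥833,233.54 × 35% = ¥291,631.74.
Line duty = ¥35,844.67 + ¥291,631.74 = ¥327,476.41.
Line 3 (6503.01, Fenica, 3,563 kg, ¥637,135.66):
Base rate for 6503.01 is 19% + ¥3.53/kg.
Origin Fenica qualifies under the Serania–Fenica agreement and 6503.01 is covered: preferential rate Free applies instead.
The additional-duty order on 6503.01 targets Galune, not Fenica; it does not apply.
Duty = ¥637,135.66 × 0% = ¥0.00.
Total = ¥28,386.52 + ¥327,476.41 + ¥0.00 = ¥355,862.93.

¥355,862.93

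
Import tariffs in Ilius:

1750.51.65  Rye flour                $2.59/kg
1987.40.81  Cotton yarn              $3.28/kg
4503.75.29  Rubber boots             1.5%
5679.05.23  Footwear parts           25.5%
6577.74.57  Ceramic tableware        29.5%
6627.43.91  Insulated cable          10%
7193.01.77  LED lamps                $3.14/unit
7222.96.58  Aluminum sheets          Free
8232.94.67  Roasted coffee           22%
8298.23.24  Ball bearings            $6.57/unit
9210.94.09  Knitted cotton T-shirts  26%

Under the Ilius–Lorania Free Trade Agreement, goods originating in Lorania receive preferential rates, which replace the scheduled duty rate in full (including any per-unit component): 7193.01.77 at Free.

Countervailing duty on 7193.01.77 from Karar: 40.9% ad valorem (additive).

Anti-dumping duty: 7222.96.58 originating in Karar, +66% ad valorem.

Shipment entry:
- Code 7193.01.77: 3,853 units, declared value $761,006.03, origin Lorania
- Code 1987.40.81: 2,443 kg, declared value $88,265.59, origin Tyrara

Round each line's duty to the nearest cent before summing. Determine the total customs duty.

Line 1 (7193.01.77, Lorania, 3,853 units, $761,006.03):
Base rate for 7193.01.77 is $3.14/unit.
Origin Lorania qualifies under the Ilius–Lorania agreement and 7193.01.77 is covered: preferential rate Free applies instead.
The additional-duty order on 7193.01.77 targets Karar, not Lorania; it does not apply.
Duty = $761,006.03 × 0% = $0.00.
Line 2 (1987.40.81, Tyrara, 2,443 kg, $88,265.59):
Base rate for 1987.40.81 is $3.28/kg.
Duty = 2,443 × $3.28 = $8,013.04.
Total = $0.00 + $8,013.04 = $8,013.04.

$8,013.04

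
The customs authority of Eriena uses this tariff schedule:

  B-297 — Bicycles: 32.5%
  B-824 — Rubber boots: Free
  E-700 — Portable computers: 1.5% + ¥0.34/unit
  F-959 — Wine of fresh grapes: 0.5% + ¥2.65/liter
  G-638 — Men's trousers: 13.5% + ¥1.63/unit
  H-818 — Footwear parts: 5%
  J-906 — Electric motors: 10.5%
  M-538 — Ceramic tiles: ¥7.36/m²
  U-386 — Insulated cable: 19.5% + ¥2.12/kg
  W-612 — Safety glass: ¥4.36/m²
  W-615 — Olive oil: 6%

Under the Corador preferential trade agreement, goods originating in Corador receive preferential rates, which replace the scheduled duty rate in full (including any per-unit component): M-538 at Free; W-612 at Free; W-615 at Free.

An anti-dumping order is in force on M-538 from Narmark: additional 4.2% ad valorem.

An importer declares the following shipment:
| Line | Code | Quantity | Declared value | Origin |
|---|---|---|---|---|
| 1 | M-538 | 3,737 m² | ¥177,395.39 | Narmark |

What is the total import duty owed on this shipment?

¥34,954.93

Line 1 (M-538, Narmark, 3,737 m², ¥177,395.39):
Base rate for M-538 is ¥7.36/m².
M-538 has an FTA preferential rate, but origin Narmark is not Corador; base rate stands.
Additional duty on M-538 from Narmark: +4.2% ad valorem. Applied ad valorem rate = 4.2%.
Duty = ¥177,395.39 × 4.2% + 3,737 × ¥7.36 = ¥34,954.93.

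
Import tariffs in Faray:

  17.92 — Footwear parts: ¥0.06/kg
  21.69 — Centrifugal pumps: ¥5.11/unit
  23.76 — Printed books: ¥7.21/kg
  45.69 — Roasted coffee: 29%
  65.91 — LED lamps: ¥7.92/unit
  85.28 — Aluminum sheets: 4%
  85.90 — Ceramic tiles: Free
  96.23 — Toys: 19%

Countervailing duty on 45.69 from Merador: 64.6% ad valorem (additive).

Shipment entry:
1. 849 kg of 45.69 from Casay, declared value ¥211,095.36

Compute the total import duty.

Line 1 (45.69, Casay, 849 kg, ¥211,095.36):
Base rate for 45.69 is 29%.
The additional-duty order on 45.69 targets Merador, not Casay; it does not apply.
Duty = ¥211,095.36 × 29% = ¥61,217.65.

¥61,217.65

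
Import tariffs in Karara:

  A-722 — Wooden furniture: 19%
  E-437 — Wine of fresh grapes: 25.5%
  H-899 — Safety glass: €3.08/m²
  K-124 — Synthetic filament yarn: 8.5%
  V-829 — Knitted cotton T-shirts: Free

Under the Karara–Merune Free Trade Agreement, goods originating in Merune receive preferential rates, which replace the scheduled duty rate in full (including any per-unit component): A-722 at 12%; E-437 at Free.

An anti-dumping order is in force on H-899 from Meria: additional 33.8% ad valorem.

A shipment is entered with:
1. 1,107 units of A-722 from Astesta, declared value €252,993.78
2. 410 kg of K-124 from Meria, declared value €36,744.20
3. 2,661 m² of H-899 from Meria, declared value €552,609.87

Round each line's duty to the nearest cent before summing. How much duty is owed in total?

€246,170.10

Line 1 (A-722, Astesta, 1,107 units, €252,993.78):
Base rate for A-722 is 19%.
A-722 has an FTA preferential rate, but origin Astesta is not Merune; base rate stands.
Duty = €252,993.78 × 19% = €48,068.82.
Line 2 (K-124, Meria, 410 kg, €36,744.20):
Base rate for K-124 is 8.5%.
Duty = €36,744.20 × 8.5% = €3,123.26.
Line 3 (H-899, Meria, 2,661 m², €552,609.87):
Base rate for H-899 is €3.08/m².
Additional duty on H-899 from Meria: +33.8% ad valorem. Applied ad valorem rate = 33.8%.
Duty = €552,609.87 × 33.8% + 2,661 × €3.08 = €194,978.02.
Total = €48,068.82 + €3,123.26 + €194,978.02 = €246,170.10.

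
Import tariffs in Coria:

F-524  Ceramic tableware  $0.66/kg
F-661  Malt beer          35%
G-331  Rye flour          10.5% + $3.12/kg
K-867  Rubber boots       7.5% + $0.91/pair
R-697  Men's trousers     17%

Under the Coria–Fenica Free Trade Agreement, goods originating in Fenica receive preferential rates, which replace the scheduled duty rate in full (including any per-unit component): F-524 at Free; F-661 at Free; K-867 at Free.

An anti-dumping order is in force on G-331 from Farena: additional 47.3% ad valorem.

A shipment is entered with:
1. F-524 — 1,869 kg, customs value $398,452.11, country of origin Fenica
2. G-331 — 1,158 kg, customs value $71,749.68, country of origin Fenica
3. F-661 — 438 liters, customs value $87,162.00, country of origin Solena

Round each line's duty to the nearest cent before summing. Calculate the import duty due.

$41,653.38

Line 1 (F-524, Fenica, 1,869 kg, $398,452.11):
Base rate for F-524 is $0.66/kg.
Origin Fenica qualifies under the Coria–Fenica agreement and F-524 is covered: preferential rate Free applies instead.
Duty = $398,452.11 × 0% = $0.00.
Line 2 (G-331, Fenica, 1,158 kg, $71,749.68):
Base rate for G-331 is 10.5% + $3.12/kg.
Origin Fenica is the FTA partner but G-331 is not on the preference list; base rate stands.
The additional-duty order on G-331 targets Farena, not Fenica; it does not apply.
Duty = $71,749.68 × 10.5% + 1,158 × $3.12 = $11,146.68.
Line 3 (F-661, Solena, 438 liters, $87,162.00):
Base rate for F-661 is 35%.
F-661 has an FTA preferential rate, but origin Solena is not Fenica; base rate stands.
Duty = $87,162.00 × 35% = $30,506.70.
Total = $0.00 + $11,146.68 + $30,506.70 = $41,653.38.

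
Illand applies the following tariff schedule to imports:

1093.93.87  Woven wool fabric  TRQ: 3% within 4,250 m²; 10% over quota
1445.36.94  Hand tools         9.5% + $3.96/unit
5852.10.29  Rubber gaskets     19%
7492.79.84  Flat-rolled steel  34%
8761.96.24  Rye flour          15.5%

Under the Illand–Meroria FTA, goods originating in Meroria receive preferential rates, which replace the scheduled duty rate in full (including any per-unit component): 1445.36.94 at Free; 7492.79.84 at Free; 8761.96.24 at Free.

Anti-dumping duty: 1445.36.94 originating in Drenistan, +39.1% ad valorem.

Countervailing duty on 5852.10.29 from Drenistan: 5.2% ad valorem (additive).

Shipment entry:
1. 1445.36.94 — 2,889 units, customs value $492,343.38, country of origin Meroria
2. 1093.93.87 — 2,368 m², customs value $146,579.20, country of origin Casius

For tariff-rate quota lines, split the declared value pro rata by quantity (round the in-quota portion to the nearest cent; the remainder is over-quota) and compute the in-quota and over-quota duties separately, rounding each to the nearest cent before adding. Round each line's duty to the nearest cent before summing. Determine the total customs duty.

Line 1 (1445.36.94, Meroria, 2,889 units, $492,343.38):
Base rate for 1445.36.94 is 9.5% + $3.96/unit.
Origin Meroria qualifies under the Illand–Meroria agreement and 1445.36.94 is covered: preferential rate Free applies instead.
The additional-duty order on 1445.36.94 targets Drenistan, not Meroria; it does not apply.
Duty = $492,343.38 × 0% = $0.00.
Line 2 (1093.93.87, Casius, 2,368 m², $146,579.20):
Code 1093.93.87 is under a tariff-rate quota (threshold 4,250 m²). Quantity 2,368 m² is within the quota, so the in-quota rate 3% applies to the full value.
Duty = $146,579.20 × 3% = $4,397.38.
Total = $0.00 + $4,397.38 = $4,397.38.

$4,397.38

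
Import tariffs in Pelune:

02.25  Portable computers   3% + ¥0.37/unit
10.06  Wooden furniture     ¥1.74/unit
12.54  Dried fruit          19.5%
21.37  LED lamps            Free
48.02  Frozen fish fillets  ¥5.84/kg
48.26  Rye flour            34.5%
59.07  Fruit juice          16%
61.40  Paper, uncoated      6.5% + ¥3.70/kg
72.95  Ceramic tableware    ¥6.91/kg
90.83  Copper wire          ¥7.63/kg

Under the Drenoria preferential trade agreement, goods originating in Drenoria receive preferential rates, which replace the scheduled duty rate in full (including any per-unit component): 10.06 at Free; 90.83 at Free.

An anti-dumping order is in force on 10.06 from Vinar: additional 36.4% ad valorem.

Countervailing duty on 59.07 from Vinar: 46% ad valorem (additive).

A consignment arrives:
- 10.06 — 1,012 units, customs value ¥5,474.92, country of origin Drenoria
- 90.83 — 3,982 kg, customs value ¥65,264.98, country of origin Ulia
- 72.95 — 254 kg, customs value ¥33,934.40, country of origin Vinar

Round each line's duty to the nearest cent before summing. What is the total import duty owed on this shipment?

¥32,137.80

Line 1 (10.06, Drenoria, 1,012 units, ¥5,474.92):
Base rate for 10.06 is ¥1.74/unit.
Origin Drenoria qualifies under the Pelune–Drenoria agreement and 10.06 is covered: preferential rate Free applies instead.
The additional-duty order on 10.06 targets Vinar, not Drenoria; it does not apply.
Duty = ¥5,474.92 × 0% = ¥0.00.
Line 2 (90.83, Ulia, 3,982 kg, ¥65,264.98):
Base rate for 90.83 is ¥7.63/kg.
90.83 has an FTA preferential rate, but origin Ulia is not Drenoria; base rate stands.
Duty = 3,982 × ¥7.63 = ¥30,382.66.
Line 3 (72.95, Vinar, 254 kg, ¥33,934.40):
Base rate for 72.95 is ¥6.91/kg.
Duty = 254 × ¥6.91 = ¥1,755.14.
Total = ¥0.00 + ¥30,382.66 + ¥1,755.14 = ¥32,137.80.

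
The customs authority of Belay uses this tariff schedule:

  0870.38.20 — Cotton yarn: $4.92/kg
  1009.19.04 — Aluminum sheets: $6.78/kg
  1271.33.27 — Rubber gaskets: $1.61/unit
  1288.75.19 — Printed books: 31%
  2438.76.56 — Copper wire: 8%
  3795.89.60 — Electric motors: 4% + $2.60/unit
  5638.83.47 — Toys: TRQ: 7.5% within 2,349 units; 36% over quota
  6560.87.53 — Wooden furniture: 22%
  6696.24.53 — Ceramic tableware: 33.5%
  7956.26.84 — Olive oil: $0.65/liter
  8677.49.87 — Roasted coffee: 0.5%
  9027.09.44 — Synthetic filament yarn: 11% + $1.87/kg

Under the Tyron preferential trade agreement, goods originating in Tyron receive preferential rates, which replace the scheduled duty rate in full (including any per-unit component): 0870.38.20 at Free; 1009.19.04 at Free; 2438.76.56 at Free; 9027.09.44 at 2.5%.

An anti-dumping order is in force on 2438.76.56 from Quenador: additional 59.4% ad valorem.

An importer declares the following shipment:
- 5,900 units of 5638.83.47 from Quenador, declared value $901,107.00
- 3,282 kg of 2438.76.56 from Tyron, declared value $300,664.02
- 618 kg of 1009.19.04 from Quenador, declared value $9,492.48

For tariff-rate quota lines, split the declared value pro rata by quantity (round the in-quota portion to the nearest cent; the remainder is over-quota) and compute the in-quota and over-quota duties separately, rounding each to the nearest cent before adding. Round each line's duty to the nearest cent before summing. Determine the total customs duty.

$226,341.17

Line 1 (5638.83.47, Quenador, 5,900 units, $901,107.00):
Code 5638.83.47 is under a tariff-rate quota (threshold 2,349 units). In-quota: 2,349 units at 7.5%; over-quota: 3,551 units at 36%.
Pro-rata value split: in-quota = $901,107.00 × 2,349/5,900 = $358,762.77; over-quota = $901,107.00 − $358,762.77 = $542,344.23.
In-quota duty = $358,762.77 × 7.5% = $26,907.21. Over-quota duty = $542,344.23 × 36% = $195,243.92.
Line duty = $26,907.21 + $195,243.92 = $222,151.13.
Line 2 (2438.76.56, Tyron, 3,282 kg, $300,664.02):
Base rate for 2438.76.56 is 8%.
Origin Tyron qualifies under the Belay–Tyron agreement and 2438.76.56 is covered: preferential rate Free applies instead.
The additional-duty order on 2438.76.56 targets Quenador, not Tyron; it does not apply.
Duty = $300,664.02 × 0% = $0.00.
Line 3 (1009.19.04, Quenador, 618 kg, $9,492.48):
Base rate for 1009.19.04 is $6.78/kg.
1009.19.04 has an FTA preferential rate, but origin Quenador is not Tyron; base rate stands.
Duty = 618 × $6.78 = $4,190.04.
Total = $222,151.13 + $0.00 + $4,190.04 = $226,341.17.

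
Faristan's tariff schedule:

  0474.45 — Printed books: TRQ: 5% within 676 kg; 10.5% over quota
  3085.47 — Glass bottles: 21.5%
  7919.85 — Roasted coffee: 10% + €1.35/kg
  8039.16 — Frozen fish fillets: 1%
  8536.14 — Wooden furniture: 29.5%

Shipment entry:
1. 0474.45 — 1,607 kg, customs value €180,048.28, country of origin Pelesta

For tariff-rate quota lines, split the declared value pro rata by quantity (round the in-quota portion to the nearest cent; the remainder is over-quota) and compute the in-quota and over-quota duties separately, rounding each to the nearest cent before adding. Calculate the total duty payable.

Line 1 (0474.45, Pelesta, 1,607 kg, €180,048.28):
Code 0474.45 is under a tariff-rate quota (threshold 676 kg). In-quota: 676 kg at 5%; over-quota: 931 kg at 10.5%.
Pro-rata value split: in-quota = €180,048.28 × 676/1,607 = €75,739.04; over-quota = €180,048.28 − €75,739.04 = €104,309.24.
In-quota duty = €75,739.04 × 5% = €3,786.95. Over-quota duty = €104,309.24 × 10.5% = €10,952.47.
Line duty = €3,786.95 + €10,952.47 = €14,739.42.

€14,739.42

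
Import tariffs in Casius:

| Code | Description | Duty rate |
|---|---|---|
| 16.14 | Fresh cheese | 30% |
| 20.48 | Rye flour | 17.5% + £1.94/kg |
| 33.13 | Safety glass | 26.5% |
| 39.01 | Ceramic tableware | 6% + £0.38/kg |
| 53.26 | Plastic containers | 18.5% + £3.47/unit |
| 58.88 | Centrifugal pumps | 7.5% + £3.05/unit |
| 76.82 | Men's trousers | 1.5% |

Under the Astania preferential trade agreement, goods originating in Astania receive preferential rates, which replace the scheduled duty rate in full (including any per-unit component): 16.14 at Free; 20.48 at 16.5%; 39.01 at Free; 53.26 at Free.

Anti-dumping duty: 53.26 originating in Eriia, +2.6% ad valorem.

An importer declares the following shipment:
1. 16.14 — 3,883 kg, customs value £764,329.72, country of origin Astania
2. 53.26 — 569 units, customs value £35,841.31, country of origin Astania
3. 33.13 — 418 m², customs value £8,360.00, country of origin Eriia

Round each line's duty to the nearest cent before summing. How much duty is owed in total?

Line 1 (16.14, Astania, 3,883 kg, £764,329.72):
Base rate for 16.14 is 30%.
Origin Astania qualifies under the Casius–Astania agreement and 16.14 is covered: preferential rate Free applies instead.
Duty = £764,329.72 × 0% = £0.00.
Line 2 (53.26, Astania, 569 units, £35,841.31):
Base rate for 53.26 is 18.5% + £3.47/unit.
Origin Astania qualifies under the Casius–Astania agreement and 53.26 is covered: preferential rate Free applies instead.
The additional-duty order on 53.26 targets Eriia, not Astania; it does not apply.
Duty = £35,841.31 × 0% = £0.00.
Line 3 (33.13, Eriia, 418 m², £8,360.00):
Base rate for 33.13 is 26.5%.
Duty = £8,360.00 × 26.5% = £2,215.40.
Total = £0.00 + £0.00 + £2,215.40 = £2,215.40.

£2,215.40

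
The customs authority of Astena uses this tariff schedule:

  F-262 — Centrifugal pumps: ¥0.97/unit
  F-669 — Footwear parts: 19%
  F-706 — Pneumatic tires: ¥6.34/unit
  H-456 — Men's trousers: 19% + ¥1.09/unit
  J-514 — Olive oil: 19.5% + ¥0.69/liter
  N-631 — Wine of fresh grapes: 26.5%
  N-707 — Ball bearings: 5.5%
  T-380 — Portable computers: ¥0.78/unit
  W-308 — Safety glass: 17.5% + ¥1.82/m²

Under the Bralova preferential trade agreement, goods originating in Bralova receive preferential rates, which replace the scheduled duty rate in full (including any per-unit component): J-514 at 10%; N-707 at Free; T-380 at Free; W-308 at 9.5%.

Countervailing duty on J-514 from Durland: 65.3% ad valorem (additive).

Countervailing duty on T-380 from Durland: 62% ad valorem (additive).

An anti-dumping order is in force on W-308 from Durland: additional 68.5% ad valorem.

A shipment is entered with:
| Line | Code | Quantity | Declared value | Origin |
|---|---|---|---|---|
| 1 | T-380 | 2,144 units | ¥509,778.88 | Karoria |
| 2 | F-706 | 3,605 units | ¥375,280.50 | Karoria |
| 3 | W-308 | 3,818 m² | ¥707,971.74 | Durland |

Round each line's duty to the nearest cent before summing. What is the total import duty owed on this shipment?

¥640,332.48

Line 1 (T-380, Karoria, 2,144 units, ¥509,778.88):
Base rate for T-380 is ¥0.78/unit.
T-380 has an FTA preferential rate, but origin Karoria is not Bralova; base rate stands.
The additional-duty order on T-380 targets Durland, not Karoria; it does not apply.
Duty = 2,144 × ¥0.78 = ¥1,672.32.
Line 2 (F-706, Karoria, 3,605 units, ¥375,280.50):
Base rate for F-706 is ¥6.34/unit.
Duty = 3,605 × ¥6.34 = ¥22,855.70.
Line 3 (W-308, Durland, 3,818 m², ¥707,971.74):
Base rate for W-308 is 17.5% + ¥1.82/m².
W-308 has an FTA preferential rate, but origin Durland is not Bralova; base rate stands.
Additional duty on W-308 from Durland: +68.5%. Applied ad valorem rate: 17.5% + 68.5% = 86%.
Duty = ¥707,971.74 × 86% + 3,818 × ¥1.82 = ¥615,804.46.
Total = ¥1,672.32 + ¥22,855.70 + ¥615,804.46 = ¥640,332.48.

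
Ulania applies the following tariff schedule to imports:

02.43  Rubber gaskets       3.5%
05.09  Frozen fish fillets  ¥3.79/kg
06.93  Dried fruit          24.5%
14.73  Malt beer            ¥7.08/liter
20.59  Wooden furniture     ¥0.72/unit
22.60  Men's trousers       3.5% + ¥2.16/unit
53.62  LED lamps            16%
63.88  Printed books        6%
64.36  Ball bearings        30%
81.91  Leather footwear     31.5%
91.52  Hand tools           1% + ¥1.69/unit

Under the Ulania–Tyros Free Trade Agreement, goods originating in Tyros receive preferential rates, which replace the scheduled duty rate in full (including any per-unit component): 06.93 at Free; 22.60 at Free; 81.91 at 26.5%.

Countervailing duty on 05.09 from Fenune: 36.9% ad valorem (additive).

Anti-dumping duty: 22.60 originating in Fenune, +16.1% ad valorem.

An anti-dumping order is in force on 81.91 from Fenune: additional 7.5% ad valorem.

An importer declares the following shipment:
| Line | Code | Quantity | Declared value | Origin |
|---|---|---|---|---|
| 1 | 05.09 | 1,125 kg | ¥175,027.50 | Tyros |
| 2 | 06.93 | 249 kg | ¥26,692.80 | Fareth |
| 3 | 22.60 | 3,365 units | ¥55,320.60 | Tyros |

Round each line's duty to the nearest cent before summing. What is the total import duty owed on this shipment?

¥10,803.49

Line 1 (05.09, Tyros, 1,125 kg, ¥175,027.50):
Base rate for 05.09 is ¥3.79/kg.
Origin Tyros is the FTA partner but 05.09 is not on the preference list; base rate stands.
The additional-duty order on 05.09 targets Fenune, not Tyros; it does not apply.
Duty = 1,125 × ¥3.79 = ¥4,263.75.
Line 2 (06.93, Fareth, 249 kg, ¥26,692.80):
Base rate for 06.93 is 24.5%.
06.93 has an FTA preferential rate, but origin Fareth is not Tyros; base rate stands.
Duty = ¥26,692.80 × 24.5% = ¥6,539.74.
Line 3 (22.60, Tyros, 3,365 units, ¥55,320.60):
Base rate for 22.60 is 3.5% + ¥2.16/unit.
Origin Tyros qualifies under the Ulania–Tyros agreement and 22.60 is covered: preferential rate Free applies instead.
The additional-duty order on 22.60 targets Fenune, not Tyros; it does not apply.
Duty = ¥55,320.60 × 0% = ¥0.00.
Total = ¥4,263.75 + ¥6,539.74 + ¥0.00 = ¥10,803.49.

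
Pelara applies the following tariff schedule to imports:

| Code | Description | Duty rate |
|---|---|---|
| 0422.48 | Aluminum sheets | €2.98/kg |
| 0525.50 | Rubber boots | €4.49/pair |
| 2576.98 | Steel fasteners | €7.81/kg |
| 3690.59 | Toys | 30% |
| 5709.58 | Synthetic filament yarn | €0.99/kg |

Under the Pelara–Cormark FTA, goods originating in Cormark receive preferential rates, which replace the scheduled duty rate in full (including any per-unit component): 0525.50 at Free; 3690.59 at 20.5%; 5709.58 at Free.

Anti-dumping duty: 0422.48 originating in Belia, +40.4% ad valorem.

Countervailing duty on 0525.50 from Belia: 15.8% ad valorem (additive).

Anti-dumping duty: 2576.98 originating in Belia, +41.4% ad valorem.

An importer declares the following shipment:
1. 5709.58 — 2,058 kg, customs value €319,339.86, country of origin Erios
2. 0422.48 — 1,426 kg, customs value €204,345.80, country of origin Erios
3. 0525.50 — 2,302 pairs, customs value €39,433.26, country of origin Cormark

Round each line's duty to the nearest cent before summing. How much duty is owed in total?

Line 1 (5709.58, Erios, 2,058 kg, €319,339.86):
Base rate for 5709.58 is €0.99/kg.
5709.58 has an FTA preferential rate, but origin Erios is not Cormark; base rate stands.
Duty = 2,058 × €0.99 = €2,037.42.
Line 2 (0422.48, Erios, 1,426 kg, €204,345.80):
Base rate for 0422.48 is €2.98/kg.
The additional-duty order on 0422.48 targets Belia, not Erios; it does not apply.
Duty = 1,426 × €2.98 = €4,249.48.
Line 3 (0525.50, Cormark, 2,302 pairs, €39,433.26):
Base rate for 0525.50 is €4.49/pair.
Origin Cormark qualifies under the Pelara–Cormark agreement and 0525.50 is covered: preferential rate Free applies instead.
The additional-duty order on 0525.50 targets Belia, not Cormark; it does not apply.
Duty = €39,433.26 × 0% = €0.00.
Total = €2,037.42 + €4,249.48 + €0.00 = €6,286.90.

€6,286.90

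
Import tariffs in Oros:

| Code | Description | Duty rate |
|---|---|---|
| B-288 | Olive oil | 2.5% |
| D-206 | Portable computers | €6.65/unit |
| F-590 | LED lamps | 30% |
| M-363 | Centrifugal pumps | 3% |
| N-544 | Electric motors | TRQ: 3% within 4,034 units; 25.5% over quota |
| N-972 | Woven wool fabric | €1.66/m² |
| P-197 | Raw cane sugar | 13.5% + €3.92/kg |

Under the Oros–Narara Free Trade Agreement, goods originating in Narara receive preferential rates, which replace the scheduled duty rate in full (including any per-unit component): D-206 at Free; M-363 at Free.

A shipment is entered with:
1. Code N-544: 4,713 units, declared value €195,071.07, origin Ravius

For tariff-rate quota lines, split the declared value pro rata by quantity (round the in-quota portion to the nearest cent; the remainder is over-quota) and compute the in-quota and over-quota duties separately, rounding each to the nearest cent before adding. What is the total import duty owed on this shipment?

€12,175.49

Line 1 (N-544, Ravius, 4,713 units, €195,071.07):
Code N-544 is under a tariff-rate quota (threshold 4,034 units). In-quota: 4,034 units at 3%; over-quota: 679 units at 25.5%.
Pro-rata value split: in-quota = €195,071.07 × 4,034/4,713 = €166,967.26; over-quota = €195,071.07 − €166,967.26 = €28,103.81.
In-quota duty = €166,967.26 × 3% = €5,009.02. Over-quota duty = €28,103.81 × 25.5% = €7,166.47.
Line duty = €5,009.02 + €7,166.47 = €12,175.49.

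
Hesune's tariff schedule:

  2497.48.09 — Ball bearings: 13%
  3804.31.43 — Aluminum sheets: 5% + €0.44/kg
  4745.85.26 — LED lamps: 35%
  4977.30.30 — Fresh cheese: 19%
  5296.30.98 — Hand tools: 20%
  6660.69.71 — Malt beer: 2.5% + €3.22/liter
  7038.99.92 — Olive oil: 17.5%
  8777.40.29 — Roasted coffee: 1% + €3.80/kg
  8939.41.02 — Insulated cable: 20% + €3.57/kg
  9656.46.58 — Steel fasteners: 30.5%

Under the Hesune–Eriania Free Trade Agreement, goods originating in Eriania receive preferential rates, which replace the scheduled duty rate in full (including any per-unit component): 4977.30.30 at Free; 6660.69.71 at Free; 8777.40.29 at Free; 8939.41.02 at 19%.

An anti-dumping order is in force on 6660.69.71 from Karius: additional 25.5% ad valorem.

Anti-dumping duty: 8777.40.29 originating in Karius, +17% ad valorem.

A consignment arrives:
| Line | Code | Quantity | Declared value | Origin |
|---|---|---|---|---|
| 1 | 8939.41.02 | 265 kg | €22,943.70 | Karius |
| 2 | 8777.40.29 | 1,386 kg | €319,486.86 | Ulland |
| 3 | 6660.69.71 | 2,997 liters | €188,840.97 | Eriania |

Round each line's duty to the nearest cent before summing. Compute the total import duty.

Line 1 (8939.41.02, Karius, 265 kg, €22,943.70):
Base rate for 8939.41.02 is 20% + €3.57/kg.
8939.41.02 has an FTA preferential rate, but origin Karius is not Eriania; base rate stands.
Duty = €22,943.70 × 20% + 265 × €3.57 = €5,534.79.
Line 2 (8777.40.29, Ulland, 1,386 kg, €319,486.86):
Base rate for 8777.40.29 is 1% + €3.80/kg.
8777.40.29 has an FTA preferential rate, but origin Ulland is not Eriania; base rate stands.
The additional-duty order on 8777.40.29 targets Karius, not Ulland; it does not apply.
Duty = €319,486.86 × 1% + 1,386 × €3.80 = €8,461.67.
Line 3 (6660.69.71, Eriania, 2,997 liters, €188,840.97):
Base rate for 6660.69.71 is 2.5% + €3.22/liter.
Origin Eriania qualifies under the Hesune–Eriania agreement and 6660.69.71 is covered: preferential rate Free applies instead.
The additional-duty order on 6660.69.71 targets Karius, not Eriania; it does not apply.
Duty = €188,840.97 × 0% = €0.00.
Total = €5,534.79 + €8,461.67 + €0.00 = €13,996.46.

€13,996.46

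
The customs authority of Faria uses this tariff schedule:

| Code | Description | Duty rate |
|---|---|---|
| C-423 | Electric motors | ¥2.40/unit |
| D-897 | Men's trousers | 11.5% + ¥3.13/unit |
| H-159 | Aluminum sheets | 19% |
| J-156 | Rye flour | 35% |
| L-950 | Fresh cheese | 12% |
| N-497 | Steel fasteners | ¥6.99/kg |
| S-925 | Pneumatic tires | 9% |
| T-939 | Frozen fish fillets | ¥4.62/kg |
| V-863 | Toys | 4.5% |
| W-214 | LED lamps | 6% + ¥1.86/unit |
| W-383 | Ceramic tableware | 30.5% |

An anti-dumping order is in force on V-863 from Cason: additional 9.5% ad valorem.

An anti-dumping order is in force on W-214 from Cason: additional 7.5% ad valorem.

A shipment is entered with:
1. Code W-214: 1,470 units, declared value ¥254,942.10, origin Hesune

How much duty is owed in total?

¥18,030.73

Line 1 (W-214, Hesune, 1,470 units, ¥254,942.10):
Base rate for W-214 is 6% + ¥1.86/unit.
The additional-duty order on W-214 targets Cason, not Hesune; it does not apply.
Duty = ¥254,942.10 × 6% + 1,470 × ¥1.86 = ¥18,030.73.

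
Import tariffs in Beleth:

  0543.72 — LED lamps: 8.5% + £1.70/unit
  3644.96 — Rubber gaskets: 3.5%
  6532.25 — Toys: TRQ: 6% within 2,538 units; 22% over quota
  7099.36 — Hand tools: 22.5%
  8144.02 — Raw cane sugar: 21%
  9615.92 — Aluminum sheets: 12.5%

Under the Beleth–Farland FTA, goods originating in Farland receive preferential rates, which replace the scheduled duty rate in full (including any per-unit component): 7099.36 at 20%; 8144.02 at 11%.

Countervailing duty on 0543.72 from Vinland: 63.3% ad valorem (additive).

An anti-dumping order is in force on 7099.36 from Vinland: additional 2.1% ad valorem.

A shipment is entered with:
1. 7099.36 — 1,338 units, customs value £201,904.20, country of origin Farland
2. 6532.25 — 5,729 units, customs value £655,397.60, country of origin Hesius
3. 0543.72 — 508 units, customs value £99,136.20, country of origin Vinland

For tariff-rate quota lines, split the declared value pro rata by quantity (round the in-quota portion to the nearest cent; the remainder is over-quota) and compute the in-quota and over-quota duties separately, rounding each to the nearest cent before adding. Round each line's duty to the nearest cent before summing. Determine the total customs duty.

£210,156.15

Line 1 (7099.36, Farland, 1,338 units, £201,904.20):
Base rate for 7099.36 is 22.5%.
Origin Farland qualifies under the Beleth–Farland agreement and 7099.36 is covered: preferential rate 20% applies instead.
The additional-duty order on 7099.36 targets Vinland, not Farland; it does not apply.
Duty = £201,904.20 × 20% = £40,380.84.
Line 2 (6532.25, Hesius, 5,729 units, £655,397.60):
Code 6532.25 is under a tariff-rate quota (threshold 2,538 units). In-quota: 2,538 units at 6%; over-quota: 3,191 units at 22%.
Pro-rata value split: in-quota = £655,397.60 × 2,538/5,729 = £290,347.20; over-quota = £655,397.60 − £290,347.20 = £365,050.40.
In-quota duty = £290,347.20 × 6% = £17,420.83. Over-quota duty = £365,050.40 × 22% = £80,311.09.
Line duty = £17,420.83 + £80,311.09 = £97,731.92.
Line 3 (0543.72, Vinland, 508 units, £99,136.20):
Base rate for 0543.72 is 8.5% + £1.70/unit.
Additional duty on 0543.72 from Vinland: +63.3%. Applied ad valorem rate: 8.5% + 63.3% = 71.8%.
Duty = £99,136.20 × 71.8% + 508 × £1.70 = £72,043.39.
Total = £40,380.84 + £97,731.92 + £72,043.39 = £210,156.15.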